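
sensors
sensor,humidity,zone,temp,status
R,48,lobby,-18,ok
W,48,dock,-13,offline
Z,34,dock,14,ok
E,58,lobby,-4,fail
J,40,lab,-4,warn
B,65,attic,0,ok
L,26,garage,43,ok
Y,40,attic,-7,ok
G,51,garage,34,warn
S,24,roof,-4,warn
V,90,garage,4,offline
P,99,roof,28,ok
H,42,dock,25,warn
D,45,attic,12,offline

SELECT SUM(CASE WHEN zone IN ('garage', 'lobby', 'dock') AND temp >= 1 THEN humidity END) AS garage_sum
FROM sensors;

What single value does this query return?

sensor=R: ✗
sensor=W: ✗
sensor=Z: ✓ → 34
sensor=E: ✗
sensor=J: ✗
sensor=B: ✗
sensor=L: ✓ → 26
sensor=Y: ✗
sensor=G: ✓ → 51
sensor=S: ✗
sensor=V: ✓ → 90
sensor=P: ✗
sensor=H: ✓ → 42
sensor=D: ✗
garage_sum = 34 + 26 + 51 + 90 + 42 = 243

243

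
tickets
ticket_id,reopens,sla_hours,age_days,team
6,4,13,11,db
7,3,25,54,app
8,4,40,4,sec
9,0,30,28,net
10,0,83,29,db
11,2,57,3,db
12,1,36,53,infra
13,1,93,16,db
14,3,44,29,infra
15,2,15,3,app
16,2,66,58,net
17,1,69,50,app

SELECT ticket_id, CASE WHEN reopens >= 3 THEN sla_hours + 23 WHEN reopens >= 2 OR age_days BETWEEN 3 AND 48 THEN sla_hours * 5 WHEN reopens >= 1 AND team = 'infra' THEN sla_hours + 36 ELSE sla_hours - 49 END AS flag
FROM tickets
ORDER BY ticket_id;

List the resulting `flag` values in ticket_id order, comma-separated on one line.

36, 48, 63, 150, 415, 285, 72, 465, 67, 75, 330, 20

ticket_id=6: reopens >= 3 → 36
ticket_id=7: reopens >= 3 → 48
ticket_id=8: reopens >= 3 → 63
ticket_id=9: reopens >= 2 OR age_days BETWEEN 3 AND 48 → 150
ticket_id=10: reopens >= 2 OR age_days BETWEEN 3 AND 48 → 415
ticket_id=11: reopens >= 2 OR age_days BETWEEN 3 AND 48 → 285
ticket_id=12: reopens >= 1 AND team = 'infra' → 72
ticket_id=13: reopens >= 2 OR age_days BETWEEN 3 AND 48 → 465
ticket_id=14: reopens >= 3 → 67
ticket_id=15: reopens >= 2 OR age_days BETWEEN 3 AND 48 → 75
ticket_id=16: reopens >= 2 OR age_days BETWEEN 3 AND 48 → 330
ticket_id=17: ELSE → 20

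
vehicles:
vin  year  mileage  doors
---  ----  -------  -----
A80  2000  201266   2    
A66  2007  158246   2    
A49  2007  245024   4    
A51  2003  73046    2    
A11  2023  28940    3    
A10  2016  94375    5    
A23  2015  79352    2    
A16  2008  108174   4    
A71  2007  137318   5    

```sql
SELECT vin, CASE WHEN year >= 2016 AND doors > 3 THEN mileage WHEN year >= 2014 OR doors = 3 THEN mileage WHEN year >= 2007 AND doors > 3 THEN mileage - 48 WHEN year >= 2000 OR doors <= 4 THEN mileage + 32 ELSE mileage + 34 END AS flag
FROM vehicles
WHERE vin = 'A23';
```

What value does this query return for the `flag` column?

79352

vin = A23: year=2015, mileage=79352, doors=2.
year >= 2016 AND doors > 3 → false
year >= 2014 OR doors = 3 → true → 79352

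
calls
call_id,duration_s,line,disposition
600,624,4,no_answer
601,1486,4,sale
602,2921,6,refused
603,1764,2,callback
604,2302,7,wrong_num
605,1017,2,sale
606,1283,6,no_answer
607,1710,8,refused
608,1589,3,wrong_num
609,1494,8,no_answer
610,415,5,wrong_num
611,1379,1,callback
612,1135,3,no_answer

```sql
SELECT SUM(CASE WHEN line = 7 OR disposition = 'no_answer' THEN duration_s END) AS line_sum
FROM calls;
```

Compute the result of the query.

call_id=600: ✓ → 624
call_id=601: ✗
call_id=602: ✗
call_id=603: ✗
call_id=604: ✓ → 2302
call_id=605: ✗
call_id=606: ✓ → 1283
call_id=607: ✗
call_id=608: ✗
call_id=609: ✓ → 1494
call_id=610: ✗
call_id=611: ✗
call_id=612: ✓ → 1135
line_sum = 624 + 2302 + 1283 + 1494 + 1135 = 6838

6838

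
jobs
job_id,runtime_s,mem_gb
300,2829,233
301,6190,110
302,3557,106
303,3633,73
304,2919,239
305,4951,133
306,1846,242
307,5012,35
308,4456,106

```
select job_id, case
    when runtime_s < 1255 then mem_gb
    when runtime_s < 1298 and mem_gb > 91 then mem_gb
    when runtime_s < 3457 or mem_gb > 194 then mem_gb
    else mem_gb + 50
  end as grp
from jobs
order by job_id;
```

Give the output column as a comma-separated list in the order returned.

233, 160, 156, 123, 239, 183, 242, 85, 156

job_id=300: runtime_s < 3457 or mem_gb > 194 → 233
job_id=301: ELSE → 160
job_id=302: ELSE → 156
job_id=303: ELSE → 123
job_id=304: runtime_s < 3457 or mem_gb > 194 → 239
job_id=305: ELSE → 183
job_id=306: runtime_s < 3457 or mem_gb > 194 → 242
job_id=307: ELSE → 85
job_id=308: ELSE → 156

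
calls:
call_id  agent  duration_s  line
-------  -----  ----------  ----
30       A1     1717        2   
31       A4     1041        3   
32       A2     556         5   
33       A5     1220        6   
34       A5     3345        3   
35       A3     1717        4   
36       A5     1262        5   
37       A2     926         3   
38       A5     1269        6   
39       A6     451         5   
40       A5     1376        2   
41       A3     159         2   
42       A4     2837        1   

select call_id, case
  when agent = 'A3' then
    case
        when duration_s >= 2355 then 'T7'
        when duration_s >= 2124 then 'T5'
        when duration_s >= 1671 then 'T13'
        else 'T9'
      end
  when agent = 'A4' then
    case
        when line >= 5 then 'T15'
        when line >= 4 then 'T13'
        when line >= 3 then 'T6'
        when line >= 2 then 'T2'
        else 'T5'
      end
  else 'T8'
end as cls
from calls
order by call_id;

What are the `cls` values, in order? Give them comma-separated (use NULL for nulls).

call_id=30: agent='A1' → outer ELSE → T8
call_id=31: agent='A4' → inner[line >= 3] → T6
call_id=32: agent='A2' → outer ELSE → T8
call_id=33: agent='A5' → outer ELSE → T8
call_id=34: agent='A5' → outer ELSE → T8
call_id=35: agent='A3' → inner[duration_s >= 1671] → T13
call_id=36: agent='A5' → outer ELSE → T8
call_id=37: agent='A2' → outer ELSE → T8
call_id=38: agent='A5' → outer ELSE → T8
call_id=39: agent='A6' → outer ELSE → T8
call_id=40: agent='A5' → outer ELSE → T8
call_id=41: agent='A3' → inner[ELSE] → T9
call_id=42: agent='A4' → inner[ELSE] → T5

T8, T6, T8, T8, T8, T13, T8, T8, T8, T8, T8, T9, T5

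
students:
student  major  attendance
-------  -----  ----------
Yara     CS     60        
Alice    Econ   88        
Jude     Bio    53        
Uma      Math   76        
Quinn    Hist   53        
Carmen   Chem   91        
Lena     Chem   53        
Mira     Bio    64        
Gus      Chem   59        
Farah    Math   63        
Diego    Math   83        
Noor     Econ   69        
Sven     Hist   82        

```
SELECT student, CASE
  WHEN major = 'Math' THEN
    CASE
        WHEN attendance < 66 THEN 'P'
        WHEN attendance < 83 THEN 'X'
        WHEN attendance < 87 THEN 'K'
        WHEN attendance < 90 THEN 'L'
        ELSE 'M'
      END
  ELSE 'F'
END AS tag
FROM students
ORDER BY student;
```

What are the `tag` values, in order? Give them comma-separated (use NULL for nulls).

student=Alice: major='Econ' → outer ELSE → F
student=Carmen: major='Chem' → outer ELSE → F
student=Diego: major='Math' → inner[attendance < 87] → K
student=Farah: major='Math' → inner[attendance < 66] → P
student=Gus: major='Chem' → outer ELSE → F
student=Jude: major='Bio' → outer ELSE → F
student=Lena: major='Chem' → outer ELSE → F
student=Mira: major='Bio' → outer ELSE → F
student=Noor: major='Econ' → outer ELSE → F
student=Quinn: major='Hist' → outer ELSE → F
student=Sven: major='Hist' → outer ELSE → F
student=Uma: major='Math' → inner[attendance < 83] → X
student=Yara: major='CS' → outer ELSE → F

F, F, K, P, F, F, F, F, F, F, F, X, F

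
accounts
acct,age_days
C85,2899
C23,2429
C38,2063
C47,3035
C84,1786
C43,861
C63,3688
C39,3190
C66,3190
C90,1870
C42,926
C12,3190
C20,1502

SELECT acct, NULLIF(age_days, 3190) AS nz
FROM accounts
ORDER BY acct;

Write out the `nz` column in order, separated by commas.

acct=C12: age_days=3190 vs 3190: equal → NULL
acct=C20: age_days=1502 vs 3190: differ → 1502
acct=C23: age_days=2429 vs 3190: differ → 2429
acct=C38: age_days=2063 vs 3190: differ → 2063
acct=C39: age_days=3190 vs 3190: equal → NULL
acct=C42: age_days=926 vs 3190: differ → 926
acct=C43: age_days=861 vs 3190: differ → 861
acct=C47: age_days=3035 vs 3190: differ → 3035
acct=C63: age_days=3688 vs 3190: differ → 3688
acct=C66: age_days=3190 vs 3190: equal → NULL
acct=C84: age_days=1786 vs 3190: differ → 1786
acct=C85: age_days=2899 vs 3190: differ → 2899
acct=C90: age_days=1870 vs 3190: differ → 1870

NULL, 1502, 2429, 2063, NULL, 926, 861, 3035, 3688, NULL, 1786, 2899, 1870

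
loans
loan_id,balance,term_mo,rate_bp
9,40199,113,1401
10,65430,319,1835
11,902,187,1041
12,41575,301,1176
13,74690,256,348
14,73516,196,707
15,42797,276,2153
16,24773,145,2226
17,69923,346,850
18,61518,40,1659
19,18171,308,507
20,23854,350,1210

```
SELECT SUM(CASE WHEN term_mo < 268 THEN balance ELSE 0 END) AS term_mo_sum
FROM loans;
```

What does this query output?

loan_id=9: ✓ → 40199
loan_id=10: ✗
loan_id=11: ✓ → 902
loan_id=12: ✗
loan_id=13: ✓ → 74690
loan_id=14: ✓ → 73516
loan_id=15: ✗
loan_id=16: ✓ → 24773
loan_id=17: ✗
loan_id=18: ✓ → 61518
loan_id=19: ✗
loan_id=20: ✗
term_mo_sum = 40199 + 902 + 74690 + 73516 + 24773 + 61518 = 275598

275598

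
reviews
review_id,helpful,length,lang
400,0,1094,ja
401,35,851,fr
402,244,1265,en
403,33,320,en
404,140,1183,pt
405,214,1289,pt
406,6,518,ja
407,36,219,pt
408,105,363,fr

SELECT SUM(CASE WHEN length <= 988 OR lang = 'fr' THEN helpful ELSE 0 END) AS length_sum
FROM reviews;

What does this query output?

review_id=400: ✗
review_id=401: ✓ → 35
review_id=402: ✗
review_id=403: ✓ → 33
review_id=404: ✗
review_id=405: ✗
review_id=406: ✓ → 6
review_id=407: ✓ → 36
review_id=408: ✓ → 105
length_sum = 35 + 33 + 6 + 36 + 105 = 215

215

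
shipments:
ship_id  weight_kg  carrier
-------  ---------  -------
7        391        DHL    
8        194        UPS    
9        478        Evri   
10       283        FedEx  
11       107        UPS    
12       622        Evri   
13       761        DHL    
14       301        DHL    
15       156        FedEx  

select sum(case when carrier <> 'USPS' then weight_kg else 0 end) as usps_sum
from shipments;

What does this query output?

3293

ship_id=7: ✓ → 391
ship_id=8: ✓ → 194
ship_id=9: ✓ → 478
ship_id=10: ✓ → 283
ship_id=11: ✓ → 107
ship_id=12: ✓ → 622
ship_id=13: ✓ → 761
ship_id=14: ✓ → 301
ship_id=15: ✓ → 156
usps_sum = 391 + 194 + 478 + 283 + 107 + 622 + 761 + 301 + 156 = 3293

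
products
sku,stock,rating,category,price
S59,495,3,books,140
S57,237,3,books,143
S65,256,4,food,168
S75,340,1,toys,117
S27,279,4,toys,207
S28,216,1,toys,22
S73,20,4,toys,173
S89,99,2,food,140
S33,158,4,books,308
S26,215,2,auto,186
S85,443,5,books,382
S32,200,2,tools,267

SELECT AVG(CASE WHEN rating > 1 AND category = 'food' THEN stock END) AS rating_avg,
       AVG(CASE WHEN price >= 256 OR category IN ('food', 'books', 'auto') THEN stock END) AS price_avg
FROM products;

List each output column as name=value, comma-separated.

[rating_avg: rating > 1 AND category = 'food']
sku=S59: ✗
sku=S57: ✗
sku=S65: ✓ → 256
sku=S75: ✗
sku=S27: ✗
sku=S28: ✗
sku=S73: ✗
sku=S89: ✓ → 99
sku=S33: ✗
sku=S26: ✗
sku=S85: ✗
sku=S32: ✗
rating_avg = (256 + 99) / 2 = 177.5
—
[price_avg: price >= 256 OR category IN ('food', 'books', 'auto')]
sku=S59: ✓ → 495
sku=S57: ✓ → 237
sku=S65: ✓ → 256
sku=S75: ✗
sku=S27: ✗
sku=S28: ✗
sku=S73: ✗
sku=S89: ✓ → 99
sku=S33: ✓ → 158
sku=S26: ✓ → 215
sku=S85: ✓ → 443
sku=S32: ✓ → 200
price_avg = (495 + 237 + 256 + 99 + 158 + 215 + 443 + 200) / 8 = 262.875

rating_avg=177.5, price_avg=262.875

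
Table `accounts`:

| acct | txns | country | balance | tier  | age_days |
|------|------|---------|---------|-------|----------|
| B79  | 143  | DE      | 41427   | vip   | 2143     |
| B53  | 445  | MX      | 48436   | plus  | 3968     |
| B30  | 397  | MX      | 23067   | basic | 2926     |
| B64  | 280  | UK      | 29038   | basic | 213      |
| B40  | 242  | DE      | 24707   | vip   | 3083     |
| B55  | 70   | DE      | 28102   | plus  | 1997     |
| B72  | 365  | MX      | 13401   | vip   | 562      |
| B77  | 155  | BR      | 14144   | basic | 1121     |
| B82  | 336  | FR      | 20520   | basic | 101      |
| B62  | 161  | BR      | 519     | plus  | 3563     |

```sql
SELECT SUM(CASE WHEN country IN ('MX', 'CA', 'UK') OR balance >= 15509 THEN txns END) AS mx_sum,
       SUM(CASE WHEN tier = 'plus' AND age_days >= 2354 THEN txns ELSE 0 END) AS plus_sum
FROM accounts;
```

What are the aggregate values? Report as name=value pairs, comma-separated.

[mx_sum: country IN ('MX', 'CA', 'UK') OR balance >= 15509]
acct=B79: ✓ → 143
acct=B53: ✓ → 445
acct=B30: ✓ → 397
acct=B64: ✓ → 280
acct=B40: ✓ → 242
acct=B55: ✓ → 70
acct=B72: ✓ → 365
acct=B77: ✗
acct=B82: ✓ → 336
acct=B62: ✗
mx_sum = 143 + 445 + 397 + 280 + 242 + 70 + 365 + 336 = 2278
—
[plus_sum: tier = 'plus' AND age_days >= 2354]
acct=B79: ✗
acct=B53: ✓ → 445
acct=B30: ✗
acct=B64: ✗
acct=B40: ✗
acct=B55: ✗
acct=B72: ✗
acct=B77: ✗
acct=B82: ✗
acct=B62: ✓ → 161
plus_sum = 445 + 161 = 606

mx_sum=2278, plus_sum=606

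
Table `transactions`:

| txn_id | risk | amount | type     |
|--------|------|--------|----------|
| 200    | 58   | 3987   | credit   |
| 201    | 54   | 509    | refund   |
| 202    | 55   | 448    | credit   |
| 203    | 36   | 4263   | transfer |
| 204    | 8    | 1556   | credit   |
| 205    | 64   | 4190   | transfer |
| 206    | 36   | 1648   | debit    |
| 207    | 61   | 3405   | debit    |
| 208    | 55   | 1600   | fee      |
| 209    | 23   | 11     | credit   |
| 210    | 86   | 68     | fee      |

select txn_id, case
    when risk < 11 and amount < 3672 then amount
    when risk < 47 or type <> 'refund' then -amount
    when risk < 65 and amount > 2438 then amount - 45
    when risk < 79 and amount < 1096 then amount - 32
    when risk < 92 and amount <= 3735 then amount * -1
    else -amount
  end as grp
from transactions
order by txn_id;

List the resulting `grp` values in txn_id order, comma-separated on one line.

txn_id=200: risk < 47 or type <> 'refund' → -3987
txn_id=201: risk < 79 and amount < 1096 → 477
txn_id=202: risk < 47 or type <> 'refund' → -448
txn_id=203: risk < 47 or type <> 'refund' → -4263
txn_id=204: risk < 11 and amount < 3672 → 1556
txn_id=205: risk < 47 or type <> 'refund' → -4190
txn_id=206: risk < 47 or type <> 'refund' → -1648
txn_id=207: risk < 47 or type <> 'refund' → -3405
txn_id=208: risk < 47 or type <> 'refund' → -1600
txn_id=209: risk < 47 or type <> 'refund' → -11
txn_id=210: risk < 47 or type <> 'refund' → -68

-3987, 477, -448, -4263, 1556, -4190, -1648, -3405, -1600, -11, -68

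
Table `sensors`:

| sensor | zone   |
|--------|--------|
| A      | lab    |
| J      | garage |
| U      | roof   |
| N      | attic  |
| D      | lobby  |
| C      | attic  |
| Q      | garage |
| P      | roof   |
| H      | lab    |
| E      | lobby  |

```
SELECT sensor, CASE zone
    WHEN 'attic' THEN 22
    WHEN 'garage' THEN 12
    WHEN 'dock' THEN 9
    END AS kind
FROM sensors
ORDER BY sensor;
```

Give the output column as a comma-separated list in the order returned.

NULL, 22, NULL, NULL, NULL, 12, 22, NULL, 12, NULL

sensor=A: (no match → NULL) → NULL
sensor=C: zone='attic' → 22
sensor=D: (no match → NULL) → NULL
sensor=E: (no match → NULL) → NULL
sensor=H: (no match → NULL) → NULL
sensor=J: zone='garage' → 12
sensor=N: zone='attic' → 22
sensor=P: (no match → NULL) → NULL
sensor=Q: zone='garage' → 12
sensor=U: (no match → NULL) → NULL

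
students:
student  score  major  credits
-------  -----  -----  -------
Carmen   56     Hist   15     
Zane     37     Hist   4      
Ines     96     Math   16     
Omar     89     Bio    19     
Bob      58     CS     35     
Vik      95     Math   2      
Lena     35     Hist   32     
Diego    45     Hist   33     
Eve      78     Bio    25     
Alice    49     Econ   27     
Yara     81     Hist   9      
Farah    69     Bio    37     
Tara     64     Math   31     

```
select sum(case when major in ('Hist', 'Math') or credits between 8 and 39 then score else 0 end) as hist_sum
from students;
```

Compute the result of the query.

student=Carmen: ✓ → 56
student=Zane: ✓ → 37
student=Ines: ✓ → 96
student=Omar: ✓ → 89
student=Bob: ✓ → 58
student=Vik: ✓ → 95
student=Lena: ✓ → 35
student=Diego: ✓ → 45
student=Eve: ✓ → 78
student=Alice: ✓ → 49
student=Yara: ✓ → 81
student=Farah: ✓ → 69
student=Tara: ✓ → 64
hist_sum = 56 + 37 + 96 + 89 + 58 + 95 + 35 + 45 + 78 + 49 + 81 + 69 + 64 = 852

852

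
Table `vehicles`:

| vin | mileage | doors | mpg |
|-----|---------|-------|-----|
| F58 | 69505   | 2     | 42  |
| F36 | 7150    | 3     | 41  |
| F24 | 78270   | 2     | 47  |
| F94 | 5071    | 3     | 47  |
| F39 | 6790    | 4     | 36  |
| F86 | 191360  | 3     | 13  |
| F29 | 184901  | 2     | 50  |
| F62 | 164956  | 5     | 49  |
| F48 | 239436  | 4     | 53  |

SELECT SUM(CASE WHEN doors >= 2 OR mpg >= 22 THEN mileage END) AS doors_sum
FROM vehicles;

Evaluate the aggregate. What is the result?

vin=F58: ✓ → 69505
vin=F36: ✓ → 7150
vin=F24: ✓ → 78270
vin=F94: ✓ → 5071
vin=F39: ✓ → 6790
vin=F86: ✓ → 191360
vin=F29: ✓ → 184901
vin=F62: ✓ → 164956
vin=F48: ✓ → 239436
doors_sum = 69505 + 7150 + 78270 + 5071 + 6790 + 191360 + 184901 + 164956 + 239436 = 947439

947439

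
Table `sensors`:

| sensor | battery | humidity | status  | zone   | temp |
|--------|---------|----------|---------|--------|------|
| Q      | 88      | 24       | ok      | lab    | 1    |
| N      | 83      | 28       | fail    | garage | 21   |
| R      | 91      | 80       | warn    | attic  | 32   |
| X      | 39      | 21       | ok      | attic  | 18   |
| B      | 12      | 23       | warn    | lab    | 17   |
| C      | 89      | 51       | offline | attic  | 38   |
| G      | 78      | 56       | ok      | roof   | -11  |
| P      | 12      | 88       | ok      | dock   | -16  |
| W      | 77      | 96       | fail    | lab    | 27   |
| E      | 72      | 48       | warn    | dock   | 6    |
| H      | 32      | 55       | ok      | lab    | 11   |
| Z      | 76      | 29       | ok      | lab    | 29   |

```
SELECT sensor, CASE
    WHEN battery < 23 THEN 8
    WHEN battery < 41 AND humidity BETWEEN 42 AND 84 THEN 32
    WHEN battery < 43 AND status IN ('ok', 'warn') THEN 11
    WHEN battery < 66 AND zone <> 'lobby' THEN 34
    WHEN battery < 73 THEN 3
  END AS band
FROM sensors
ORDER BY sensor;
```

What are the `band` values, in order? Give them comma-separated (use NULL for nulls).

sensor=B: battery < 23 → 8
sensor=C: (no match → NULL) → NULL
sensor=E: battery < 73 → 3
sensor=G: (no match → NULL) → NULL
sensor=H: battery < 41 AND humidity BETWEEN 42 AND 84 → 32
sensor=N: (no match → NULL) → NULL
sensor=P: battery < 23 → 8
sensor=Q: (no match → NULL) → NULL
sensor=R: (no match → NULL) → NULL
sensor=W: (no match → NULL) → NULL
sensor=X: battery < 43 AND status IN ('ok', 'warn') → 11
sensor=Z: (no match → NULL) → NULL

8, NULL, 3, NULL, 32, NULL, 8, NULL, NULL, NULL, 11, NULL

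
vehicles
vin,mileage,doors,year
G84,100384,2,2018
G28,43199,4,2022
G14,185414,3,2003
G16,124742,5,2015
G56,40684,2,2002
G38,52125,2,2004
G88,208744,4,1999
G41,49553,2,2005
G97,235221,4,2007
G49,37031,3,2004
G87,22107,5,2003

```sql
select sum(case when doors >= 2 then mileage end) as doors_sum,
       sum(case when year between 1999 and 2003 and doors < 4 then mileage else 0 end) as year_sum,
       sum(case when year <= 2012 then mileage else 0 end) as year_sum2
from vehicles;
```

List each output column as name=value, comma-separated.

[doors_sum: doors >= 2]
vin=G84: ✓ → 100384
vin=G28: ✓ → 43199
vin=G14: ✓ → 185414
vin=G16: ✓ → 124742
vin=G56: ✓ → 40684
vin=G38: ✓ → 52125
vin=G88: ✓ → 208744
vin=G41: ✓ → 49553
vin=G97: ✓ → 235221
vin=G49: ✓ → 37031
vin=G87: ✓ → 22107
doors_sum = 100384 + 43199 + 185414 + 124742 + 40684 + 52125 + 208744 + 49553 + 235221 + 37031 + 22107 = 1099204
—
[year_sum: year between 1999 and 2003 and doors < 4]
vin=G84: ✗
vin=G28: ✗
vin=G14: ✓ → 185414
vin=G16: ✗
vin=G56: ✓ → 40684
vin=G38: ✗
vin=G88: ✗
vin=G41: ✗
vin=G97: ✗
vin=G49: ✗
vin=G87: ✗
year_sum = 185414 + 40684 = 226098
—
[year_sum2: year <= 2012]
vin=G84: ✗
vin=G28: ✗
vin=G14: ✓ → 185414
vin=G16: ✗
vin=G56: ✓ → 40684
vin=G38: ✓ → 52125
vin=G88: ✓ → 208744
vin=G41: ✓ → 49553
vin=G97: ✓ → 235221
vin=G49: ✓ → 37031
vin=G87: ✓ → 22107
year_sum2 = 185414 + 40684 + 52125 + 208744 + 49553 + 235221 + 37031 + 22107 = 830879

doors_sum=1099204, year_sum=226098, year_sum2=830879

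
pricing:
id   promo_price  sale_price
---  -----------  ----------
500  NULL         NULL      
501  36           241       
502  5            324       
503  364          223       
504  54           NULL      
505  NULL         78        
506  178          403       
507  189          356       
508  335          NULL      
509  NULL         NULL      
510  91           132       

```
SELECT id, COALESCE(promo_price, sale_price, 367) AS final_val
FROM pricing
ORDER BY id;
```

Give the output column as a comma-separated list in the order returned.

id=500: promo_price=NULL, sale_price=NULL, → literal 367 → 367
id=501: promo_price=36 → 36
id=502: promo_price=5 → 5
id=503: promo_price=364 → 364
id=504: promo_price=54 → 54
id=505: promo_price=NULL, sale_price=78 → 78
id=506: promo_price=178 → 178
id=507: promo_price=189 → 189
id=508: promo_price=335 → 335
id=509: promo_price=NULL, sale_price=NULL, → literal 367 → 367
id=510: promo_price=91 → 91

367, 36, 5, 364, 54, 78, 178, 189, 335, 367, 91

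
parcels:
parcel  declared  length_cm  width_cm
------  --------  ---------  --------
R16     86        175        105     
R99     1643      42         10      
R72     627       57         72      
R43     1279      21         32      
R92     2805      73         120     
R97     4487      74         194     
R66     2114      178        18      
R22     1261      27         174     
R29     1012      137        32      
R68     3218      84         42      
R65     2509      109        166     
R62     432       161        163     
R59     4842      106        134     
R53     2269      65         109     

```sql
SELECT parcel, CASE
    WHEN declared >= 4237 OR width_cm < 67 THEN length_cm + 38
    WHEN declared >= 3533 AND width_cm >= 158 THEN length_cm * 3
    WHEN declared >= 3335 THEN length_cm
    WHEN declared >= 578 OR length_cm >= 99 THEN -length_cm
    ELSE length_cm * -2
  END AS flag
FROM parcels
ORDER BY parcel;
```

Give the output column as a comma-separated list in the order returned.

-175, -27, 175, 59, -65, 144, -161, -109, 216, 122, -57, -73, 112, 80

parcel=R16: declared >= 578 OR length_cm >= 99 → -175
parcel=R22: declared >= 578 OR length_cm >= 99 → -27
parcel=R29: declared >= 4237 OR width_cm < 67 → 175
parcel=R43: declared >= 4237 OR width_cm < 67 → 59
parcel=R53: declared >= 578 OR length_cm >= 99 → -65
parcel=R59: declared >= 4237 OR width_cm < 67 → 144
parcel=R62: declared >= 578 OR length_cm >= 99 → -161
parcel=R65: declared >= 578 OR length_cm >= 99 → -109
parcel=R66: declared >= 4237 OR width_cm < 67 → 216
parcel=R68: declared >= 4237 OR width_cm < 67 → 122
parcel=R72: declared >= 578 OR length_cm >= 99 → -57
parcel=R92: declared >= 578 OR length_cm >= 99 → -73
parcel=R97: declared >= 4237 OR width_cm < 67 → 112
parcel=R99: declared >= 4237 OR width_cm < 67 → 80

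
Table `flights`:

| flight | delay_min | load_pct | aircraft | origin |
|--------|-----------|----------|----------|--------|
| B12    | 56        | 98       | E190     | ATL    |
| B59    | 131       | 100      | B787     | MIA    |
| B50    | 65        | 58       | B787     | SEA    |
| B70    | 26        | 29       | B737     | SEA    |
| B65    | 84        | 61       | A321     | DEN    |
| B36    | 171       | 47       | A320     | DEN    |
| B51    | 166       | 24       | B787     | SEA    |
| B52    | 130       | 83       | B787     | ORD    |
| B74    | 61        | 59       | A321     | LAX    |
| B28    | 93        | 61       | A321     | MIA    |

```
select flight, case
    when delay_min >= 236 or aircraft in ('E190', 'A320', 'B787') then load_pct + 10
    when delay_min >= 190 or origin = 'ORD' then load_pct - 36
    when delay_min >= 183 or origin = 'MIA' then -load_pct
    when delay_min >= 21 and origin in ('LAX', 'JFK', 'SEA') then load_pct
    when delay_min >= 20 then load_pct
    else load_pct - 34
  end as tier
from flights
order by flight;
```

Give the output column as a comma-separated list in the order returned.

flight=B12: delay_min >= 236 or aircraft in ('E190', 'A320', 'B787') → 108
flight=B28: delay_min >= 183 or origin = 'MIA' → -61
flight=B36: delay_min >= 236 or aircraft in ('E190', 'A320', 'B787') → 57
flight=B50: delay_min >= 236 or aircraft in ('E190', 'A320', 'B787') → 68
flight=B51: delay_min >= 236 or aircraft in ('E190', 'A320', 'B787') → 34
flight=B52: delay_min >= 236 or aircraft in ('E190', 'A320', 'B787') → 93
flight=B59: delay_min >= 236 or aircraft in ('E190', 'A320', 'B787') → 110
flight=B65: delay_min >= 20 → 61
flight=B70: delay_min >= 21 and origin in ('LAX', 'JFK', 'SEA') → 29
flight=B74: delay_min >= 21 and origin in ('LAX', 'JFK', 'SEA') → 59

108, -61, 57, 68, 34, 93, 110, 61, 29, 59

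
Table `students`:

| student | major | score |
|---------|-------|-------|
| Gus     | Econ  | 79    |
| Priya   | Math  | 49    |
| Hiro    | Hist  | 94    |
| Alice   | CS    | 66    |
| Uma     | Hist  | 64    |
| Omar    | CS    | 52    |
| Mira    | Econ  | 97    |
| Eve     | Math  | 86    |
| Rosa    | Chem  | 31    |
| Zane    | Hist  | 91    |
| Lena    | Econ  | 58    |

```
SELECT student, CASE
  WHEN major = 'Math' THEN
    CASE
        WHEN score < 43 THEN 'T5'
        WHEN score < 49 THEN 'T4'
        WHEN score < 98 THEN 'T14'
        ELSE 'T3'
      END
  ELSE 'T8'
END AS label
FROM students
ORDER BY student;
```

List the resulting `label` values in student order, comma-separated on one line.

T8, T14, T8, T8, T8, T8, T8, T14, T8, T8, T8

student=Alice: major='CS' → outer ELSE → T8
student=Eve: major='Math' → inner[score < 98] → T14
student=Gus: major='Econ' → outer ELSE → T8
student=Hiro: major='Hist' → outer ELSE → T8
student=Lena: major='Econ' → outer ELSE → T8
student=Mira: major='Econ' → outer ELSE → T8
student=Omar: major='CS' → outer ELSE → T8
student=Priya: major='Math' → inner[score < 98] → T14
student=Rosa: major='Chem' → outer ELSE → T8
student=Uma: major='Hist' → outer ELSE → T8
student=Zane: major='Hist' → outer ELSE → T8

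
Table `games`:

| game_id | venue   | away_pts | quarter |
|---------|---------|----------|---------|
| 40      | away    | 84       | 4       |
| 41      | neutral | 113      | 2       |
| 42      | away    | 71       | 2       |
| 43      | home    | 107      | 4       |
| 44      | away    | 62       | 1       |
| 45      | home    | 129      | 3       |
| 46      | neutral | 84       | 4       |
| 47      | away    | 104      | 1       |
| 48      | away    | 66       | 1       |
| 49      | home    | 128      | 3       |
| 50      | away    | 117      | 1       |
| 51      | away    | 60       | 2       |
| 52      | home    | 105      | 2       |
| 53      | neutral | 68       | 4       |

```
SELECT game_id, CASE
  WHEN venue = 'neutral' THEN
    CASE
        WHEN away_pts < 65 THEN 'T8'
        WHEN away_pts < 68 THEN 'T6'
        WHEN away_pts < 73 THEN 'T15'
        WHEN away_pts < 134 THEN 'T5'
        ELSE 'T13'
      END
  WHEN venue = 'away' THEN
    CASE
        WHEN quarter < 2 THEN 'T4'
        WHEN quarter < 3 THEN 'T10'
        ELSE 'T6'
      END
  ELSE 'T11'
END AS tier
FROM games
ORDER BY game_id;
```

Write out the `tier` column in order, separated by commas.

game_id=40: venue='away' → inner[ELSE] → T6
game_id=41: venue='neutral' → inner[away_pts < 134] → T5
game_id=42: venue='away' → inner[quarter < 3] → T10
game_id=43: venue='home' → outer ELSE → T11
game_id=44: venue='away' → inner[quarter < 2] → T4
game_id=45: venue='home' → outer ELSE → T11
game_id=46: venue='neutral' → inner[away_pts < 134] → T5
game_id=47: venue='away' → inner[quarter < 2] → T4
game_id=48: venue='away' → inner[quarter < 2] → T4
game_id=49: venue='home' → outer ELSE → T11
game_id=50: venue='away' → inner[quarter < 2] → T4
game_id=51: venue='away' → inner[quarter < 3] → T10
game_id=52: venue='home' → outer ELSE → T11
game_id=53: venue='neutral' → inner[away_pts < 73] → T15

T6, T5, T10, T11, T4, T11, T5, T4, T4, T11, T4, T10, T11, T15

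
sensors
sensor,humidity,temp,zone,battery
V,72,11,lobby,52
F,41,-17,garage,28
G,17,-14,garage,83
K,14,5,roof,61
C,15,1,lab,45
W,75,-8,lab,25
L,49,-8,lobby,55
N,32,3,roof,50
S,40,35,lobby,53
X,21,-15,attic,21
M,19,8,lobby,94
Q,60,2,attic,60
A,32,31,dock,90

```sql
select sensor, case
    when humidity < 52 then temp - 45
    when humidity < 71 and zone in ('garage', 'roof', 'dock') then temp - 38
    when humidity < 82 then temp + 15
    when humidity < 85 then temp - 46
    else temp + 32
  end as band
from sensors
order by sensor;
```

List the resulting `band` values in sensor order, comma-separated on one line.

sensor=A: humidity < 52 → -14
sensor=C: humidity < 52 → -44
sensor=F: humidity < 52 → -62
sensor=G: humidity < 52 → -59
sensor=K: humidity < 52 → -40
sensor=L: humidity < 52 → -53
sensor=M: humidity < 52 → -37
sensor=N: humidity < 52 → -42
sensor=Q: humidity < 82 → 17
sensor=S: humidity < 52 → -10
sensor=V: humidity < 82 → 26
sensor=W: humidity < 82 → 7
sensor=X: humidity < 52 → -60

-14, -44, -62, -59, -40, -53, -37, -42, 17, -10, 26, 7, -60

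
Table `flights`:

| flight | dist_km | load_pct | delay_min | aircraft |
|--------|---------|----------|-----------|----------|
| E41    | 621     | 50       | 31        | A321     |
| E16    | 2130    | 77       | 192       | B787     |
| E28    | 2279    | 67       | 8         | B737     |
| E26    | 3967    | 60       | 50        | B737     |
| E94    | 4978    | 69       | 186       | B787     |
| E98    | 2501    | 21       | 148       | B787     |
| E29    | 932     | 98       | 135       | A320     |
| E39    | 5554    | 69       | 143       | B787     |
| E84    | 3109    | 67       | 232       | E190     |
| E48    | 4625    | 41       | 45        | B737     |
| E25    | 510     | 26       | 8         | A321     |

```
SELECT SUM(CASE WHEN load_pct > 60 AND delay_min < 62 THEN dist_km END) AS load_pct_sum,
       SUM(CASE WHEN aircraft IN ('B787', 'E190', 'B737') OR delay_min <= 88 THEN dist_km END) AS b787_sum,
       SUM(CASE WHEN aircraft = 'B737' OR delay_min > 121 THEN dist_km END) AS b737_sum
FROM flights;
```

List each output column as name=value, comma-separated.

load_pct_sum=2279, b787_sum=30274, b737_sum=30075

[load_pct_sum: load_pct > 60 AND delay_min < 62]
flight=E41: ✗
flight=E16: ✗
flight=E28: ✓ → 2279
flight=E26: ✗
flight=E94: ✗
flight=E98: ✗
flight=E29: ✗
flight=E39: ✗
flight=E84: ✗
flight=E48: ✗
flight=E25: ✗
load_pct_sum = 2279
—
[b787_sum: aircraft IN ('B787', 'E190', 'B737') OR delay_min <= 88]
flight=E41: ✓ → 621
flight=E16: ✓ → 2130
flight=E28: ✓ → 2279
flight=E26: ✓ → 3967
flight=E94: ✓ → 4978
flight=E98: ✓ → 2501
flight=E29: ✗
flight=E39: ✓ → 5554
flight=E84: ✓ → 3109
flight=E48: ✓ → 4625
flight=E25: ✓ → 510
b787_sum = 621 + 2130 + 2279 + 3967 + 4978 + 2501 + 5554 + 3109 + 4625 + 510 = 30274
—
[b737_sum: aircraft = 'B737' OR delay_min > 121]
flight=E41: ✗
flight=E16: ✓ → 2130
flight=E28: ✓ → 2279
flight=E26: ✓ → 3967
flight=E94: ✓ → 4978
flight=E98: ✓ → 2501
flight=E29: ✓ → 932
flight=E39: ✓ → 5554
flight=E84: ✓ → 3109
flight=E48: ✓ → 4625
flight=E25: ✗
b737_sum = 2130 + 2279 + 3967 + 4978 + 2501 + 932 + 5554 + 3109 + 4625 = 30075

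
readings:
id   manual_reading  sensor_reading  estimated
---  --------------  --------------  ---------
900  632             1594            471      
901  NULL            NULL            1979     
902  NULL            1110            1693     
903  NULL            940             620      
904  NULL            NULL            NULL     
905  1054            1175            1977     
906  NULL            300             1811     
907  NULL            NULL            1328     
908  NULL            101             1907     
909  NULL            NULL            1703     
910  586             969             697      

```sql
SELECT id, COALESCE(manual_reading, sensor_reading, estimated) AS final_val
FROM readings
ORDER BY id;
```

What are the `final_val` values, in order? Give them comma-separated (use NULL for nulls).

632, 1979, 1110, 940, NULL, 1054, 300, 1328, 101, 1703, 586

id=900: manual_reading=632 → 632
id=901: manual_reading=NULL, sensor_reading=NULL, estimated=1979 → 1979
id=902: manual_reading=NULL, sensor_reading=1110 → 1110
id=903: manual_reading=NULL, sensor_reading=940 → 940
id=904: manual_reading=NULL, sensor_reading=NULL, estimated=NULL (all NULL) → NULL
id=905: manual_reading=1054 → 1054
id=906: manual_reading=NULL, sensor_reading=300 → 300
id=907: manual_reading=NULL, sensor_reading=NULL, estimated=1328 → 1328
id=908: manual_reading=NULL, sensor_reading=101 → 101
id=909: manual_reading=NULL, sensor_reading=NULL, estimated=1703 → 1703
id=910: manual_reading=586 → 586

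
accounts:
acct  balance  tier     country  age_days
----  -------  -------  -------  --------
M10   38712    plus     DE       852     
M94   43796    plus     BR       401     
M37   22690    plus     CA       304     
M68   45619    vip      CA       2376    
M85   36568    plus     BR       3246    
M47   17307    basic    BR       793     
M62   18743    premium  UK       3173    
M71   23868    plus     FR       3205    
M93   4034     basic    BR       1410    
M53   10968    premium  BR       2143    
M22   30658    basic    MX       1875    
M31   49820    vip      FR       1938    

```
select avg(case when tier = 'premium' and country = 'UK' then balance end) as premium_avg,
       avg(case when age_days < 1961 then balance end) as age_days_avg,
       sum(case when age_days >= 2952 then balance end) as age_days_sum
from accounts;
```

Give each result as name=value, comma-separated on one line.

[premium_avg: tier = 'premium' and country = 'UK']
acct=M10: ✗
acct=M94: ✗
acct=M37: ✗
acct=M68: ✗
acct=M85: ✗
acct=M47: ✗
acct=M62: ✓ → 18743
acct=M71: ✗
acct=M93: ✗
acct=M53: ✗
acct=M22: ✗
acct=M31: ✗
premium_avg = 18743
—
[age_days_avg: age_days < 1961]
acct=M10: ✓ → 38712
acct=M94: ✓ → 43796
acct=M37: ✓ → 22690
acct=M68: ✗
acct=M85: ✗
acct=M47: ✓ → 17307
acct=M62: ✗
acct=M71: ✗
acct=M93: ✓ → 4034
acct=M53: ✗
acct=M22: ✓ → 30658
acct=M31: ✓ → 49820
age_days_avg = (38712 + 43796 + 22690 + 17307 + 4034 + 30658 + 49820) / 7 = 29573.8571428571
—
[age_days_sum: age_days >= 2952]
acct=M10: ✗
acct=M94: ✗
acct=M37: ✗
acct=M68: ✗
acct=M85: ✓ → 36568
acct=M47: ✗
acct=M62: ✓ → 18743
acct=M71: ✓ → 23868
acct=M93: ✗
acct=M53: ✗
acct=M22: ✗
acct=M31: ✗
age_days_sum = 36568 + 18743 + 23868 = 79179

premium_avg=18743, age_days_avg=29573.8571428571, age_days_sum=79179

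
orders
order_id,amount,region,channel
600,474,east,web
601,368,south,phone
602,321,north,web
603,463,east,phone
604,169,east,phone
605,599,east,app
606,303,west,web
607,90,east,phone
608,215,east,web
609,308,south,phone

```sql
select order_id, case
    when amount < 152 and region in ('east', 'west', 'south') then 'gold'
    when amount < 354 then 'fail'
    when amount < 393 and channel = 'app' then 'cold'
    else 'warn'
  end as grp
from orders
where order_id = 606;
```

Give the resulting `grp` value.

fail

order_id = 606: amount=303, region=west, channel=web.
amount < 152 and region in ('east', 'west', 'south') → false
amount < 354 → true → fail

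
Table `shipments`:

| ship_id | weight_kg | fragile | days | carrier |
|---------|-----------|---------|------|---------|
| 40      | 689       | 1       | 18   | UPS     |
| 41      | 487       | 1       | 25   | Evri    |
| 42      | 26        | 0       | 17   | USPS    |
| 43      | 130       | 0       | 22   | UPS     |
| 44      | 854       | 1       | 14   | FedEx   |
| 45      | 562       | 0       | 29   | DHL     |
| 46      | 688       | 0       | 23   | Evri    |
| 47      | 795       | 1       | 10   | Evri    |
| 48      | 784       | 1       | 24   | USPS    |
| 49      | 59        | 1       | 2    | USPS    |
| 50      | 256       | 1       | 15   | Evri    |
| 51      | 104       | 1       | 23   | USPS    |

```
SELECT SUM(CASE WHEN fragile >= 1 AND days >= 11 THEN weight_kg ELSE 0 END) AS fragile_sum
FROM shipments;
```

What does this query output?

ship_id=40: ✓ → 689
ship_id=41: ✓ → 487
ship_id=42: ✗
ship_id=43: ✗
ship_id=44: ✓ → 854
ship_id=45: ✗
ship_id=46: ✗
ship_id=47: ✗
ship_id=48: ✓ → 784
ship_id=49: ✗
ship_id=50: ✓ → 256
ship_id=51: ✓ → 104
fragile_sum = 689 + 487 + 854 + 784 + 256 + 104 = 3174

3174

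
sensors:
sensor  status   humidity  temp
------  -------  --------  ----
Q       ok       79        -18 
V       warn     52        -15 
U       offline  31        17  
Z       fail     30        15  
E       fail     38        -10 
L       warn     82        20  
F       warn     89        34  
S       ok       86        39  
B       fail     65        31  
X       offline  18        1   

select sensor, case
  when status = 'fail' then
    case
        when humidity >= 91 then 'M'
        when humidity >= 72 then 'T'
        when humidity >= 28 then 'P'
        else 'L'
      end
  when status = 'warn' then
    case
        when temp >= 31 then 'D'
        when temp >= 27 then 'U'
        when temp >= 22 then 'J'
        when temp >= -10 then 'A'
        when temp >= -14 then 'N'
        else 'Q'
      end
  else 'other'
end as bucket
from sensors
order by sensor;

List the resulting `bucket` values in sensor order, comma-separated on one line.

P, P, D, A, other, other, other, Q, other, P

sensor=B: status='fail' → inner[humidity >= 28] → P
sensor=E: status='fail' → inner[humidity >= 28] → P
sensor=F: status='warn' → inner[temp >= 31] → D
sensor=L: status='warn' → inner[temp >= -10] → A
sensor=Q: status='ok' → outer ELSE → other
sensor=S: status='ok' → outer ELSE → other
sensor=U: status='offline' → outer ELSE → other
sensor=V: status='warn' → inner[ELSE] → Q
sensor=X: status='offline' → outer ELSE → other
sensor=Z: status='fail' → inner[humidity >= 28] → P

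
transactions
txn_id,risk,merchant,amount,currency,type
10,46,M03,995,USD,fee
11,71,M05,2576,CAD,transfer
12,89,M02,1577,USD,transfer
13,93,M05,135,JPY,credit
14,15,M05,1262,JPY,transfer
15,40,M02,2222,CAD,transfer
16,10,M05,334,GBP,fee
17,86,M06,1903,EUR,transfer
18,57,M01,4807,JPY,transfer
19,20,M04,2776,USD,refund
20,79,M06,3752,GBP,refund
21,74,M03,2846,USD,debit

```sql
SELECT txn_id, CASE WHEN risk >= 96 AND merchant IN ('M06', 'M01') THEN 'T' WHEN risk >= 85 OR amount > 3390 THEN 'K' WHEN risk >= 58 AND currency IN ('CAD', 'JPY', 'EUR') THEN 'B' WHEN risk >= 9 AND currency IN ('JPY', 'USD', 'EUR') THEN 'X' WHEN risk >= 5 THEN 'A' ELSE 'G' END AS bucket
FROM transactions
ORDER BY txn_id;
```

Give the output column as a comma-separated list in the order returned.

txn_id=10: risk >= 9 AND currency IN ('JPY', 'USD', 'EUR') → X
txn_id=11: risk >= 58 AND currency IN ('CAD', 'JPY', 'EUR') → B
txn_id=12: risk >= 85 OR amount > 3390 → K
txn_id=13: risk >= 85 OR amount > 3390 → K
txn_id=14: risk >= 9 AND currency IN ('JPY', 'USD', 'EUR') → X
txn_id=15: risk >= 5 → A
txn_id=16: risk >= 5 → A
txn_id=17: risk >= 85 OR amount > 3390 → K
txn_id=18: risk >= 85 OR amount > 3390 → K
txn_id=19: risk >= 9 AND currency IN ('JPY', 'USD', 'EUR') → X
txn_id=20: risk >= 85 OR amount > 3390 → K
txn_id=21: risk >= 9 AND currency IN ('JPY', 'USD', 'EUR') → X

X, B, K, K, X, A, A, K, K, X, K, X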